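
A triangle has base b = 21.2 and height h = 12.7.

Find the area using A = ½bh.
A = ½·b·h = ½·21.2·12.7 = ½·269.24 = 134.62

Area = 134.62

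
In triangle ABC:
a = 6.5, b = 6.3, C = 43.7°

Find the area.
Two sides and the included angle (SAS): A = ½·a·b·sin(C) = ½·6.5·6.3·sin(43.7°)
sin(43.7°) ≈ 0.690882
A ≈ ½·40.95·0.690882 = 20.475·0.690882 ≈ 14.1458

Area = 14.15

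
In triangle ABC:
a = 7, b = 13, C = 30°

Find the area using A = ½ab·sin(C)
A = ½·a·b·sin(C) = ½·7·13·sin(30°)
sin(30°) ≈ 0.5
A ≈ ½·91·0.5 = 45.5·0.5 ≈ 22.75

Area = 22.75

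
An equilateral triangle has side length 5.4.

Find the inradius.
r = Area/s with s the semi-perimeter.
Area = (√3/4)·5.4² = (√3/4)·29.16 ≈ 0.433013·29.16 ≈ 12.6267
s = 3·5.4/2 = 8.1
r ≈ 12.6267/8.1 ≈ 1.55885
(Equivalently r = side/(2√3) = 5.4/3.4641 ≈ 1.55885.)

r = 1.559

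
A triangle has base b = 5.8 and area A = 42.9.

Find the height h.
A = ½·b·h  ⇒  h = 2A/b = 2·42.9/5.8 = 85.8/5.8 ≈ 14.7931

h = 14.79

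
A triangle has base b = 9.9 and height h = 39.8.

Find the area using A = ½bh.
A = ½·b·h = ½·9.9·39.8 = ½·394.02 = 197.01

Area = 197.01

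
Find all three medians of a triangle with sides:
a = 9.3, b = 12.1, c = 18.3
Median formula: m_a = ½√(2b² + 2c² − a²) (and cyclically). a² = 86.49, b² = 146.41, c² = 334.89.
m_a = ½√(2·146.41 + 2·334.89 − 86.49) = ½√876.11 ≈ ½·29.5992 ≈ 14.7996
m_b = ½√(2·86.49 + 2·334.89 − 146.41) = ½√696.35 ≈ ½·26.3884 ≈ 13.1942
m_c = ½√(2·86.49 + 2·146.41 − 334.89) = ½√130.91 ≈ ½·11.4416 ≈ 5.7208

m_a = 14.8, m_b = 13.19, m_c = 5.721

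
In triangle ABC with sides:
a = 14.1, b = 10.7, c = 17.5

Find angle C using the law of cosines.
c² = a² + b² − 2ab·cos(C)  ⇒  cos(C) = (a² + b² − c²)/(2ab)
cos(C) = (14.1² + 10.7² − 17.5²)/(2·14.1·10.7) = (198.81 + 114.49 − 306.25)/301.74 = 7.05/301.74 ≈ 0.0233645
C = arccos(0.0233645) ≈ 88.6612°

C = 88.66°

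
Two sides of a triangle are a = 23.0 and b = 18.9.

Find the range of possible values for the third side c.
Triangle inequality: |a − b| < c < a + b
|a − b| = |23.0 − 18.9| = 4.1
a + b = 23.0 + 18.9 = 41.9

4.1 < c < 41.9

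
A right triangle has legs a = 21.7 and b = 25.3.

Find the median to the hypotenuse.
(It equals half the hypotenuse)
Hypotenuse c = √(a² + b²) = √(470.89 + 640.09) = √1110.98 ≈ 33.3314
Median to hypotenuse = c/2 ≈ 33.3314/2 ≈ 16.6657

Median = 16.67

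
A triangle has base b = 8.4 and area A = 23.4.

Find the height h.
A = ½·b·h  ⇒  h = 2A/b = 2·23.4/8.4 = 46.8/8.4 ≈ 5.57143

h = 5.571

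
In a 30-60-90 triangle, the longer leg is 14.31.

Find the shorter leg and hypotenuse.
In a 30-60-90 triangle the sides are in ratio 1 : √3 : 2, so short leg = long leg/√3 and hypotenuse = 2·(short leg).
Short leg = 14.31/√3 ≈ 14.31/1.73205 ≈ 8.26188
Hypotenuse = 2·8.26188 ≈ 16.5238

Short leg = 8.262, Hypotenuse = 16.52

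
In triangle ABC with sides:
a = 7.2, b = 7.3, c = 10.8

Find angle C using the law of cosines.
c² = a² + b² − 2ab·cos(C)  ⇒  cos(C) = (a² + b² − c²)/(2ab)
cos(C) = (7.2² + 7.3² − 10.8²)/(2·7.2·7.3) = (51.84 + 53.29 − 116.64)/105.12 = -11.51/105.12 ≈ -0.109494
C = arccos(-0.109494) ≈ 96.2861°

C = 96.29°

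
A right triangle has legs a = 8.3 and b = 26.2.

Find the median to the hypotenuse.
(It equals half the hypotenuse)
Hypotenuse c = √(a² + b²) = √(68.89 + 686.44) = √755.33 ≈ 27.4833
Median to hypotenuse = c/2 ≈ 27.4833/2 ≈ 13.7416

Median = 13.74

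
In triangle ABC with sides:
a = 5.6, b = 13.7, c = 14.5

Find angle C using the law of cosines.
c² = a² + b² − 2ab·cos(C)  ⇒  cos(C) = (a² + b² − c²)/(2ab)
cos(C) = (5.6² + 13.7² − 14.5²)/(2·5.6·13.7) = (31.36 + 187.69 − 210.25)/153.44 = 8.8/153.44 ≈ 0.0573514
C = arccos(0.0573514) ≈ 86.7122°

C = 86.71°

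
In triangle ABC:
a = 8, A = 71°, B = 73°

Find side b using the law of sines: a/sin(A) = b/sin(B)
a/sin(A) = b/sin(B)  ⇒  b = a·sin(B)/sin(A) = 8·sin(73°)/sin(71°)
sin(73°) ≈ 0.956305, sin(71°) ≈ 0.945519
b ≈ 8·0.956305/0.945519 ≈ 7.65044/0.945519 ≈ 8.09126

b = 8.091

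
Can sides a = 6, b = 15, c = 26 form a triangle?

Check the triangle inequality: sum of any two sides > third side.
a + b vs c: 6 + 15 = 21 ≤ 26  ✗
a + c vs b: 6 + 26 = 32 > 15  ✓
b + c vs a: 15 + 26 = 41 > 6  ✓

No: 6 + 15 = 21 is not > 26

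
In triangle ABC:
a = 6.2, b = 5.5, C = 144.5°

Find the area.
Two sides and the included angle (SAS): A = ½·a·b·sin(C) = ½·6.2·5.5·sin(144.5°)
sin(144.5°) ≈ 0.580703
A ≈ ½·34.1·0.580703 = 17.05·0.580703 ≈ 9.90099

Area = 9.901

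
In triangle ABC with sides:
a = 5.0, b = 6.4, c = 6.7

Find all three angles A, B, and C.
Law of cosines for each angle (a² = 25, b² = 40.96, c² = 44.89):
cos(A) = (b² + c² − a²)/(2bc) = (40.96 + 44.89 − 25)/(2·6.4·6.7) = 60.85/85.76 ≈ 0.709538  ⇒  A ≈ 44.8026°
cos(B) = (a² + c² − b²)/(2ac) = (25 + 44.89 − 40.96)/(2·5.0·6.7) = 28.93/67 ≈ 0.431791  ⇒  B ≈ 64.4187°
cos(C) = (a² + b² − c²)/(2ab) = (25 + 40.96 − 44.89)/(2·5.0·6.4) = 21.07/64 ≈ 0.329219  ⇒  C ≈ 70.7786°
Check: A + B + C ≈ 180°

A = 44.8°, B = 64.42°, C = 70.78°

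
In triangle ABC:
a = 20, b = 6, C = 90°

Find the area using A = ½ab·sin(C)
A = ½·a·b·sin(C) = ½·20·6·sin(90°)
sin(90°) ≈ 1
A ≈ ½·120·1 = 60·1 ≈ 60

Area = 60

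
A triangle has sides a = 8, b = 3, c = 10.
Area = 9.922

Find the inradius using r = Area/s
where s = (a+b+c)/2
s = (8 + 3 + 10)/2 = 21/2 = 10.5
r = Area/s = 9.922/10.5 ≈ 0.944952

r = 0.945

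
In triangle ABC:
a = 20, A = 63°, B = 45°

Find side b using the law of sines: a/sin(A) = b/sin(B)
a/sin(A) = b/sin(B)  ⇒  b = a·sin(B)/sin(A) = 20·sin(45°)/sin(63°)
sin(45°) ≈ 0.707107, sin(63°) ≈ 0.891007
b ≈ 20·0.707107/0.891007 ≈ 14.1421/0.891007 ≈ 15.8721

b = 15.87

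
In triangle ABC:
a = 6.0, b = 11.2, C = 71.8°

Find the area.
Two sides and the included angle (SAS): A = ½·a·b·sin(C) = ½·6.0·11.2·sin(71.8°)
sin(71.8°) ≈ 0.949972
A ≈ ½·67.2·0.949972 = 33.6·0.949972 ≈ 31.9191

Area = 31.92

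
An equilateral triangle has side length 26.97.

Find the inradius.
r = Area/s with s the semi-perimeter.
Area = (√3/4)·26.97² = (√3/4)·727.3809 ≈ 0.433013·727.3809 ≈ 314.965
s = 3·26.97/2 = 40.455
r ≈ 314.965/40.455 ≈ 7.78557
(Equivalently r = side/(2√3) = 26.97/3.4641 ≈ 7.78557.)

r = 7.786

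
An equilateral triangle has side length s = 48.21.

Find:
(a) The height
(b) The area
(a) The height splits the triangle into two 30-60-90 halves: h = s·√3/2 = 48.21·1.73205/2 ≈ 83.5022/2 ≈ 41.7511
(b) Area = (√3/4)·s² = (√3/4)·48.21² = (√3/4)·2324.2041 ≈ 0.433013·2324.2041 ≈ 1006.41

Height = 41.75, Area = 1006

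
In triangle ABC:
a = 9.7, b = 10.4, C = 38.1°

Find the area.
Two sides and the included angle (SAS): A = ½·a·b·sin(C) = ½·9.7·10.4·sin(38.1°)
sin(38.1°) ≈ 0.617036
A ≈ ½·100.88·0.617036 = 50.44·0.617036 ≈ 31.1233

Area = 31.12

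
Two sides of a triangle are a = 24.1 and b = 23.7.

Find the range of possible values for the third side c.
Triangle inequality: |a − b| < c < a + b
|a − b| = |24.1 − 23.7| = 0.4
a + b = 24.1 + 23.7 = 47.8

0.4 < c < 47.8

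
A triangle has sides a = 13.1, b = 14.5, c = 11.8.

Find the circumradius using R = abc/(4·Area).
First find the area with Heron's formula.
s = (13.1 + 14.5 + 11.8)/2 = 19.7
Area = √(s(s−a)(s−b)(s−c)) = √(19.7·6.6·5.2·7.9) ≈ √5341.22 ≈ 73.0837
abc = 13.1·14.5·11.8 = 2241.41
R = abc/(4·Area) ≈ 2241.41/(4·73.0837) = 2241.41/292.335 ≈ 7.66727

R = 7.667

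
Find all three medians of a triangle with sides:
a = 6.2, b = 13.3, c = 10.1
Median formula: m_a = ½√(2b² + 2c² − a²) (and cyclically). a² = 38.44, b² = 176.89, c² = 102.01.
m_a = ½√(2·176.89 + 2·102.01 − 38.44) = ½√519.36 ≈ ½·22.7895 ≈ 11.3947
m_b = ½√(2·38.44 + 2·102.01 − 176.89) = ½√104.01 ≈ ½·10.1985 ≈ 5.09926
m_c = ½√(2·38.44 + 2·176.89 − 102.01) = ½√328.65 ≈ ½·18.1287 ≈ 9.06435

m_a = 11.39, m_b = 5.099, m_c = 9.064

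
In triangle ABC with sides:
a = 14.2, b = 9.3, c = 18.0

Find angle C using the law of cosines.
c² = a² + b² − 2ab·cos(C)  ⇒  cos(C) = (a² + b² − c²)/(2ab)
cos(C) = (14.2² + 9.3² − 18.0²)/(2·14.2·9.3) = (201.64 + 86.49 − 324)/264.12 = -35.87/264.12 ≈ -0.135809
C = arccos(-0.135809) ≈ 97.8054°

C = 97.81°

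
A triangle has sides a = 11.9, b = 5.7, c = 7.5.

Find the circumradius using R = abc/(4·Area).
First find the area with Heron's formula.
s = (11.9 + 5.7 + 7.5)/2 = 12.55
Area = √(s(s−a)(s−b)(s−c)) = √(12.55·0.65·6.85·5.05) ≈ √282.188 ≈ 16.7985
abc = 11.9·5.7·7.5 = 508.725
R = abc/(4·Area) ≈ 508.725/(4·16.7985) = 508.725/67.1938 ≈ 7.57101

R = 7.571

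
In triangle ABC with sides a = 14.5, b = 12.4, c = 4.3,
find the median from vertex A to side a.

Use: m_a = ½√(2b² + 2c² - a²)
m_a = ½√(2·12.4² + 2·4.3² − 14.5²) = ½√(2·153.76 + 2·18.49 − 210.25) = ½√(307.52 + 36.98 − 210.25) = ½√134.25
√134.25 ≈ 11.5866, so m_a ≈ 5.79332

m_a = 5.793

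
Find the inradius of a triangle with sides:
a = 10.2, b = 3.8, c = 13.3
r = Area/s where s is the semi-perimeter.
s = (10.2 + 3.8 + 13.3)/2 = 27.3/2 = 13.65
Area = √(s(s−a)(s−b)(s−c)) = √(13.65·3.45·9.85·0.35) ≈ √162.351 ≈ 12.7417
r ≈ 12.7417/13.65 ≈ 0.933459

r = 0.9335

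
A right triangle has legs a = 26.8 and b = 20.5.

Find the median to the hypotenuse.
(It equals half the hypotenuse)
Hypotenuse c = √(a² + b²) = √(718.24 + 420.25) = √1138.49 ≈ 33.7415
Median to hypotenuse = c/2 ≈ 33.7415/2 ≈ 16.8708

Median = 16.87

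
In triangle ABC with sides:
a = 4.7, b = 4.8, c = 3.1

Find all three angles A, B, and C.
Law of cosines for each angle (a² = 22.09, b² = 23.04, c² = 9.61):
cos(A) = (b² + c² − a²)/(2bc) = (23.04 + 9.61 − 22.09)/(2·4.8·3.1) = 10.56/29.76 ≈ 0.354839  ⇒  A ≈ 69.2164°
cos(B) = (a² + c² − b²)/(2ac) = (22.09 + 9.61 − 23.04)/(2·4.7·3.1) = 8.66/29.14 ≈ 0.297186  ⇒  B ≈ 72.7113°
cos(C) = (a² + b² − c²)/(2ab) = (22.09 + 23.04 − 9.61)/(2·4.7·4.8) = 35.52/45.12 ≈ 0.787234  ⇒  C ≈ 38.0722°
Check: A + B + C ≈ 180°

A = 69.22°, B = 72.71°, C = 38.07°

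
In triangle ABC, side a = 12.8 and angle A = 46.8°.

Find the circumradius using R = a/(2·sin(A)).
R = a/(2·sin(A)) = 12.8/(2·sin(46.8°))
sin(46.8°) ≈ 0.728969
R ≈ 12.8/(2·0.728969) = 12.8/1.45794 ≈ 8.77953

R = 8.78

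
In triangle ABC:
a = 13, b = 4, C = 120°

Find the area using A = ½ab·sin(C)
A = ½·a·b·sin(C) = ½·13·4·sin(120°)
sin(120°) ≈ 0.866025
A ≈ ½·52·0.866025 = 26·0.866025 ≈ 22.5167

Area = 22.52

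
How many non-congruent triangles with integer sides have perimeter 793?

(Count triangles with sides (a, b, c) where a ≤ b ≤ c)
Let a ≤ b ≤ c with a + b + c = 793. The only binding inequality is a + b > c, i.e. 793 − c > c, so c < 793/2; and c ≥ 793/3 since c is the largest side.
So 265 ≤ c ≤ 396. For each c, b runs from ⌈(793 − c)/2⌉ up to c (then a = 793 − b − c satisfies 1 ≤ a ≤ b automatically), giving c − ⌈(793 − c)/2⌉ + 1 choices.
Summing over c: 2 + 3 + 5 + 6 + … + 197 + 198  (132 terms, c = 265, …, 396) = 13200
Check (closed form: nearest integer to p²/48 for even p, (p+3)²/48 for odd p): (793+3)²/48 = 796²/48 = 633616/48 ≈ 13200.33 → 13200

13200 triangles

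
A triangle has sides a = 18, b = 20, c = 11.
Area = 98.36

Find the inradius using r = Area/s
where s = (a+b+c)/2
s = (18 + 20 + 11)/2 = 49/2 = 24.5
r = Area/s = 98.36/24.5 ≈ 4.01469

r = 4.015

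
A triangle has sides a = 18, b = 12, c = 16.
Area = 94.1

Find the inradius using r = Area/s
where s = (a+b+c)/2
s = (18 + 12 + 16)/2 = 46/2 = 23
r = Area/s = 94.1/23 ≈ 4.0913

r = 4.091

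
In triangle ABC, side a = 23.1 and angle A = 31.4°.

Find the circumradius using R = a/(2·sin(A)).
R = a/(2·sin(A)) = 23.1/(2·sin(31.4°))
sin(31.4°) ≈ 0.52101
R ≈ 23.1/(2·0.52101) = 23.1/1.04202 ≈ 22.1685

R = 22.17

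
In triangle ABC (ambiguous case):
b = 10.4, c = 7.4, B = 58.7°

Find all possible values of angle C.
b/sin(B) = c/sin(C)  ⇒  sin(C) = c·sin(B)/b = 7.4·sin(58.7°)/10.4
sin(58.7°) ≈ 0.854459
sin(C) ≈ 7.4·0.854459/10.4 ≈ 6.323/10.4 ≈ 0.60798
Candidate 1: C₁ = arcsin(0.60798) ≈ 37.4436°  →  A = 180° − 58.7° − 37.4436° ≈ 83.8564° > 0, valid
Candidate 2: C₂ = 180° − C₁ ≈ 142.556°  →  A = 180° − 58.7° − 142.556° ≈ -21.2564° ≤ 0, not a valid triangle

C = 37.44° (one solution)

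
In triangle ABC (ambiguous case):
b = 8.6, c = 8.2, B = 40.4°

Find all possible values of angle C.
b/sin(B) = c/sin(C)  ⇒  sin(C) = c·sin(B)/b = 8.2·sin(40.4°)/8.6
sin(40.4°) ≈ 0.64812
sin(C) ≈ 8.2·0.64812/8.6 ≈ 5.31458/8.6 ≈ 0.617975
Candidate 1: C₁ = arcsin(0.617975) ≈ 38.1684°  →  A = 180° − 40.4° − 38.1684° ≈ 101.432° > 0, valid
Candidate 2: C₂ = 180° − C₁ ≈ 141.832°  →  A = 180° − 40.4° − 141.832° ≈ -2.2316° ≤ 0, not a valid triangle

C = 38.17° (one solution)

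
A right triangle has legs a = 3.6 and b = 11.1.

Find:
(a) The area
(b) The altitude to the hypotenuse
(a) The legs are perpendicular, so Area = ½·a·b = ½·3.6·11.1 = ½·39.96 = 19.98
(b) Hypotenuse c = √(a² + b²) = √(12.96 + 123.21) = √136.17 ≈ 11.6692
    Area = ½·c·h_c  ⇒  h_c = 2·Area/c = 39.96/11.6692 ≈ 3.4244

Area = 19.98, h_c = 3.424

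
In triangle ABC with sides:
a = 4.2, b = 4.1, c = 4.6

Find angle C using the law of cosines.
c² = a² + b² − 2ab·cos(C)  ⇒  cos(C) = (a² + b² − c²)/(2ab)
cos(C) = (4.2² + 4.1² − 4.6²)/(2·4.2·4.1) = (17.64 + 16.81 − 21.16)/34.44 = 13.29/34.44 ≈ 0.385889
C = arccos(0.385889) ≈ 67.3011°

C = 67.3°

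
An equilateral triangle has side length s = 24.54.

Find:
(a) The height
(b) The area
(a) The height splits the triangle into two 30-60-90 halves: h = s·√3/2 = 24.54·1.73205/2 ≈ 42.5045/2 ≈ 21.2523
(b) Area = (√3/4)·s² = (√3/4)·24.54² = (√3/4)·602.2116 ≈ 0.433013·602.2116 ≈ 260.765

Height = 21.25, Area = 260.8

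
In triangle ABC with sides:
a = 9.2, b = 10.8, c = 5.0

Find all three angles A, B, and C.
Law of cosines for each angle (a² = 84.64, b² = 116.64, c² = 25):
cos(A) = (b² + c² − a²)/(2bc) = (116.64 + 25 − 84.64)/(2·10.8·5.0) = 57/108 ≈ 0.527778  ⇒  A ≈ 58.1446°
cos(B) = (a² + c² − b²)/(2ac) = (84.64 + 25 − 116.64)/(2·9.2·5.0) = -7/92 ≈ -0.076087  ⇒  B ≈ 94.3637°
cos(C) = (a² + b² − c²)/(2ab) = (84.64 + 116.64 − 25)/(2·9.2·10.8) = 176.28/198.72 ≈ 0.887077  ⇒  C ≈ 27.4918°
Check: A + B + C ≈ 180°

A = 58.14°, B = 94.36°, C = 27.49°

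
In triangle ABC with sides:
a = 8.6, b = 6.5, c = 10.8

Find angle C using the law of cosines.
c² = a² + b² − 2ab·cos(C)  ⇒  cos(C) = (a² + b² − c²)/(2ab)
cos(C) = (8.6² + 6.5² − 10.8²)/(2·8.6·6.5) = (73.96 + 42.25 − 116.64)/111.8 = -0.43/111.8 ≈ -0.00384615
C = arccos(-0.00384615) ≈ 90.2204°

C = 90.22°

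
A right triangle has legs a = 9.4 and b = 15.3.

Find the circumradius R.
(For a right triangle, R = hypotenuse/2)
Hypotenuse c = √(a² + b²) = √(88.36 + 234.09) = √322.45 ≈ 17.9569
R = c/2 ≈ 17.9569/2 ≈ 8.97845

R = 8.978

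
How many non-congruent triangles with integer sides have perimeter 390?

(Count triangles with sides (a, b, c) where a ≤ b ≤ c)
Let a ≤ b ≤ c with a + b + c = 390. The only binding inequality is a + b > c, i.e. 390 − c > c, so c < 390/2; and c ≥ 390/3 since c is the largest side.
So 130 ≤ c ≤ 194. For each c, b runs from ⌈(390 − c)/2⌉ up to c (then a = 390 − b − c satisfies 1 ≤ a ≤ b automatically), giving c − ⌈(390 − c)/2⌉ + 1 choices.
Summing over c: 1 + 2 + 4 + 5 + … + 95 + 97  (65 terms, c = 130, …, 194) = 3169
Check (closed form: nearest integer to p²/48 for even p, (p+3)²/48 for odd p): 390²/48 = 152100/48 ≈ 3168.75 → 3169

3169 triangles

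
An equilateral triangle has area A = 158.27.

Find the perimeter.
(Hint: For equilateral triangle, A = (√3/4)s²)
A = (√3/4)s²  ⇒  s² = 4A/√3 = 4·158.27/√3 = 633.08/1.73205 ≈ 365.509
s ≈ √365.509 ≈ 19.1183
Perimeter = 3s ≈ 3·19.1183 ≈ 57.3549

Perimeter = 57.35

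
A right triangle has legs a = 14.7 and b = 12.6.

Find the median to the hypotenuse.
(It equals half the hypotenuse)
Hypotenuse c = √(a² + b²) = √(216.09 + 158.76) = √374.85 ≈ 19.361
Median to hypotenuse = c/2 ≈ 19.361/2 ≈ 9.68052

Median = 9.681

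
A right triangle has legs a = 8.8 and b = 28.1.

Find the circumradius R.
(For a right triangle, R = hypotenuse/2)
Hypotenuse c = √(a² + b²) = √(77.44 + 789.61) = √867.05 ≈ 29.4457
R = c/2 ≈ 29.4457/2 ≈ 14.7229

R = 14.72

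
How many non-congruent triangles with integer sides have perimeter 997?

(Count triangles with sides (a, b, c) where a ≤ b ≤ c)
Let a ≤ b ≤ c with a + b + c = 997. The only binding inequality is a + b > c, i.e. 997 − c > c, so c < 997/2; and c ≥ 997/3 since c is the largest side.
So 333 ≤ c ≤ 498. For each c, b runs from ⌈(997 − c)/2⌉ up to c (then a = 997 − b − c satisfies 1 ≤ a ≤ b automatically), giving c − ⌈(997 − c)/2⌉ + 1 choices.
Summing over c: 2 + 3 + 5 + 6 + … + 248 + 249  (166 terms, c = 333, …, 498) = 20833
Check (closed form: nearest integer to p²/48 for even p, (p+3)²/48 for odd p): (997+3)²/48 = 1000²/48 = 1000000/48 ≈ 20833.33 → 20833

20833 triangles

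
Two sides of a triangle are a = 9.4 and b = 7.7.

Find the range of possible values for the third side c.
Triangle inequality: |a − b| < c < a + b
|a − b| = |9.4 − 7.7| = 1.7
a + b = 9.4 + 7.7 = 17.1

1.7 < c < 17.1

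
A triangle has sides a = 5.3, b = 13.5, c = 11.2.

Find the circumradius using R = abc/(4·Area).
First find the area with Heron's formula.
s = (5.3 + 13.5 + 11.2)/2 = 15
Area = √(s(s−a)(s−b)(s−c)) = √(15·9.7·1.5·3.8) ≈ √829.35 ≈ 28.7984
abc = 5.3·13.5·11.2 = 801.36
R = abc/(4·Area) ≈ 801.36/(4·28.7984) = 801.36/115.194 ≈ 6.95663

R = 6.957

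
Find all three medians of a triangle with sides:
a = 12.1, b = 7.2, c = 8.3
Median formula: m_a = ½√(2b² + 2c² − a²) (and cyclically). a² = 146.41, b² = 51.84, c² = 68.89.
m_a = ½√(2·51.84 + 2·68.89 − 146.41) = ½√95.05 ≈ ½·9.74936 ≈ 4.87468
m_b = ½√(2·146.41 + 2·68.89 − 51.84) = ½√378.76 ≈ ½·19.4618 ≈ 9.73088
m_c = ½√(2·146.41 + 2·51.84 − 68.89) = ½√327.61 ≈ ½·18.1 ≈ 9.05

m_a = 4.875, m_b = 9.731, m_c = 9.05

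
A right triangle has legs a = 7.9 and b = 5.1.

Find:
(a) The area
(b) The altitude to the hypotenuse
(a) The legs are perpendicular, so Area = ½·a·b = ½·7.9·5.1 = ½·40.29 = 20.145
(b) Hypotenuse c = √(a² + b²) = √(62.41 + 26.01) = √88.42 ≈ 9.40319
    Area = ½·c·h_c  ⇒  h_c = 2·Area/c = 40.29/9.40319 ≈ 4.28472

Area = 20.145, h_c = 4.285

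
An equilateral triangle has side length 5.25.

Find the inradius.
r = Area/s with s the semi-perimeter.
Area = (√3/4)·5.25² = (√3/4)·27.5625 ≈ 0.433013·27.5625 ≈ 11.9349
s = 3·5.25/2 = 7.875
r ≈ 11.9349/7.875 ≈ 1.51554
(Equivalently r = side/(2√3) = 5.25/3.4641 ≈ 1.51554.)

r = 1.516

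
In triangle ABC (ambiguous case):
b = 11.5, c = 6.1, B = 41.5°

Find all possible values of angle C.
b/sin(B) = c/sin(C)  ⇒  sin(C) = c·sin(B)/b = 6.1·sin(41.5°)/11.5
sin(41.5°) ≈ 0.66262
sin(C) ≈ 6.1·0.66262/11.5 ≈ 4.04198/11.5 ≈ 0.351477
Candidate 1: C₁ = arcsin(0.351477) ≈ 20.5777°  →  A = 180° − 41.5° − 20.5777° ≈ 117.922° > 0, valid
Candidate 2: C₂ = 180° − C₁ ≈ 159.422°  →  A = 180° − 41.5° − 159.422° ≈ -20.9223° ≤ 0, not a valid triangle

C = 20.58° (one solution)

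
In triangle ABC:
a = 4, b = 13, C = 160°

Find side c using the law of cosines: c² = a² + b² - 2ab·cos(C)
c² = 4² + 13² − 2·4·13·cos(160°)
cos(160°) ≈ -0.939693
c² ≈ 16 + 169 − 104·(-0.939693) ≈ 185 + 97.728 ≈ 282.728
c ≈ √282.728 ≈ 16.8145

c = 16.81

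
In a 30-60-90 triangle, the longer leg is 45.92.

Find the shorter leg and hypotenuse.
In a 30-60-90 triangle the sides are in ratio 1 : √3 : 2, so short leg = long leg/√3 and hypotenuse = 2·(short leg).
Short leg = 45.92/√3 ≈ 45.92/1.73205 ≈ 26.5119
Hypotenuse = 2·26.5119 ≈ 53.0238

Short leg = 26.51, Hypotenuse = 53.02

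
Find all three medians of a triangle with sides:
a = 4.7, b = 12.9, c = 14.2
Median formula: m_a = ½√(2b² + 2c² − a²) (and cyclically). a² = 22.09, b² = 166.41, c² = 201.64.
m_a = ½√(2·166.41 + 2·201.64 − 22.09) = ½√714.01 ≈ ½·26.721 ≈ 13.3605
m_b = ½√(2·22.09 + 2·201.64 − 166.41) = ½√281.05 ≈ ½·16.7645 ≈ 8.38227
m_c = ½√(2·22.09 + 2·166.41 − 201.64) = ½√175.36 ≈ ½·13.2424 ≈ 6.62118

m_a = 13.36, m_b = 8.382, m_c = 6.621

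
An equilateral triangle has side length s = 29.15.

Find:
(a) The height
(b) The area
(a) The height splits the triangle into two 30-60-90 halves: h = s·√3/2 = 29.15·1.73205/2 ≈ 50.4893/2 ≈ 25.2446
(b) Area = (√3/4)·s² = (√3/4)·29.15² = (√3/4)·849.7225 ≈ 0.433013·849.7225 ≈ 367.941

Height = 25.24, Area = 367.9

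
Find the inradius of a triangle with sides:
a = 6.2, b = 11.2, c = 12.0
r = Area/s where s is the semi-perimeter.
s = (6.2 + 11.2 + 12.0)/2 = 29.4/2 = 14.7
Area = √(s(s−a)(s−b)(s−c)) = √(14.7·8.5·3.5·2.7) ≈ √1180.78 ≈ 34.3624
r ≈ 34.3624/14.7 ≈ 2.33758

r = 2.338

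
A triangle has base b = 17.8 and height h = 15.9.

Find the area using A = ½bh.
A = ½·b·h = ½·17.8·15.9 = ½·283.02 = 141.51

Area = 141.51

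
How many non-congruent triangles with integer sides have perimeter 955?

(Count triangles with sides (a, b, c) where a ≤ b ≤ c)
Let a ≤ b ≤ c with a + b + c = 955. The only binding inequality is a + b > c, i.e. 955 − c > c, so c < 955/2; and c ≥ 955/3 since c is the largest side.
So 319 ≤ c ≤ 477. For each c, b runs from ⌈(955 − c)/2⌉ up to c (then a = 955 − b − c satisfies 1 ≤ a ≤ b automatically), giving c − ⌈(955 − c)/2⌉ + 1 choices.
Summing over c: 2 + 3 + 5 + 6 + … + 237 + 239  (159 terms, c = 319, …, 477) = 19120
Check (closed form: nearest integer to p²/48 for even p, (p+3)²/48 for odd p): (955+3)²/48 = 958²/48 = 917764/48 ≈ 19120.08 → 19120

19120 triangles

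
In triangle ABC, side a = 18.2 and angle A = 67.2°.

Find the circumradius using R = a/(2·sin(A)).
R = a/(2·sin(A)) = 18.2/(2·sin(67.2°))
sin(67.2°) ≈ 0.921863
R ≈ 18.2/(2·0.921863) = 18.2/1.84373 ≈ 9.87131

R = 9.871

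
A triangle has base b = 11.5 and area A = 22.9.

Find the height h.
A = ½·b·h  ⇒  h = 2A/b = 2·22.9/11.5 = 45.8/11.5 ≈ 3.98261

h = 3.983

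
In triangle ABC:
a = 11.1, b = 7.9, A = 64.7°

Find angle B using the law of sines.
a/sin(A) = b/sin(B)  ⇒  sin(B) = b·sin(A)/a = 7.9·sin(64.7°)/11.1
sin(64.7°) ≈ 0.904083
sin(B) ≈ 7.9·0.904083/11.1 ≈ 7.14225/11.1 ≈ 0.643446
B = arcsin(0.643446) ≈ 40.0493°
(Since b ≤ a we need B ≤ A, so the obtuse alternative 180° − 40.0493° ≈ 139.951° is rejected.)

B = 40.05°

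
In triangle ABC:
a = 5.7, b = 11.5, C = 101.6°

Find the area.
Two sides and the included angle (SAS): A = ½·a·b·sin(C) = ½·5.7·11.5·sin(101.6°)
sin(101.6°) ≈ 0.979575
A ≈ ½·65.55·0.979575 = 32.775·0.979575 ≈ 32.1056

Area = 32.11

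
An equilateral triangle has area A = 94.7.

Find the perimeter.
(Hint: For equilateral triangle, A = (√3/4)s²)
A = (√3/4)s²  ⇒  s² = 4A/√3 = 4·94.7/√3 = 378.8/1.73205 ≈ 218.7
s ≈ √218.7 ≈ 14.7885
Perimeter = 3s ≈ 3·14.7885 ≈ 44.3656

Perimeter = 44.37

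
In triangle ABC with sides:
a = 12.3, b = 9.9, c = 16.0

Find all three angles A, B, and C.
Law of cosines for each angle (a² = 151.29, b² = 98.01, c² = 256):
cos(A) = (b² + c² − a²)/(2bc) = (98.01 + 256 − 151.29)/(2·9.9·16.0) = 202.72/316.8 ≈ 0.639899  ⇒  A ≈ 50.2157°
cos(B) = (a² + c² − b²)/(2ac) = (151.29 + 256 − 98.01)/(2·12.3·16.0) = 309.28/393.6 ≈ 0.785772  ⇒  B ≈ 38.2078°
cos(C) = (a² + b² − c²)/(2ab) = (151.29 + 98.01 − 256)/(2·12.3·9.9) = -6.7/243.54 ≈ -0.0275109  ⇒  C ≈ 91.5765°
Check: A + B + C ≈ 180°

A = 50.22°, B = 38.21°, C = 91.58°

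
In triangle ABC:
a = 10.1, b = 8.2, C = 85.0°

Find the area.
Two sides and the included angle (SAS): A = ½·a·b·sin(C) = ½·10.1·8.2·sin(85.0°)
sin(85.0°) ≈ 0.996195
A ≈ ½·82.82·0.996195 = 41.41·0.996195 ≈ 41.2524

Area = 41.25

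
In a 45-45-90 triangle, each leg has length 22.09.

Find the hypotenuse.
In a 45-45-90 triangle the sides are in ratio 1 : 1 : √2, so hypotenuse = leg·√2.
Hypotenuse = 22.09·√2 ≈ 22.09·1.41421 ≈ 31.24

Hypotenuse = 22.09√2 = 31.24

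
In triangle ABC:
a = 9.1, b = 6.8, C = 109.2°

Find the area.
Two sides and the included angle (SAS): A = ½·a·b·sin(C) = ½·9.1·6.8·sin(109.2°)
sin(109.2°) ≈ 0.944376
A ≈ ½·61.88·0.944376 = 30.94·0.944376 ≈ 29.219

Area = 29.22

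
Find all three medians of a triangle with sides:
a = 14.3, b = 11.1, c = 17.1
Median formula: m_a = ½√(2b² + 2c² − a²) (and cyclically). a² = 204.49, b² = 123.21, c² = 292.41.
m_a = ½√(2·123.21 + 2·292.41 − 204.49) = ½√626.75 ≈ ½·25.035 ≈ 12.5175
m_b = ½√(2·204.49 + 2·292.41 − 123.21) = ½√870.59 ≈ ½·29.5058 ≈ 14.7529
m_c = ½√(2·204.49 + 2·123.21 − 292.41) = ½√362.99 ≈ ½·19.0523 ≈ 9.52615

m_a = 12.52, m_b = 14.75, m_c = 9.526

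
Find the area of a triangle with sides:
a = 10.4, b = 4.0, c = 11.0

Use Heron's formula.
s = (10.4 + 4.0 + 11.0)/2 = 25.4/2 = 12.7
s − a = 2.3, s − b = 8.7, s − c = 1.7
s(s−a)(s−b)(s−c) = 12.7·2.3·8.7·1.7 ≈ 432.016
Area = √432.016 ≈ 20.785

Area = 20.78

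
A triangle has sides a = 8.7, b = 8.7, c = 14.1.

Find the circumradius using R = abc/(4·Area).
First find the area with Heron's formula.
s = (8.7 + 8.7 + 14.1)/2 = 15.75
Area = √(s(s−a)(s−b)(s−c)) = √(15.75·7.05·7.05·1.65) ≈ √1291.64 ≈ 35.9394
abc = 8.7·8.7·14.1 = 1067.229
R = abc/(4·Area) ≈ 1067.229/(4·35.9394) = 1067.229/143.758 ≈ 7.4238

R = 7.424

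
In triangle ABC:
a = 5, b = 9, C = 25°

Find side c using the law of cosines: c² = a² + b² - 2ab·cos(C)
c² = 5² + 9² − 2·5·9·cos(25°)
cos(25°) ≈ 0.906308
c² ≈ 25 + 81 − 90·(0.906308) ≈ 106 − 81.5677 ≈ 24.4323
c ≈ √24.4323 ≈ 4.9429

c = 4.943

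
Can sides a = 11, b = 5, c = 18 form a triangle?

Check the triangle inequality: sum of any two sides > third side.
a + b vs c: 11 + 5 = 16 ≤ 18  ✗
a + c vs b: 11 + 18 = 29 > 5  ✓
b + c vs a: 5 + 18 = 23 > 11  ✓

No: 11 + 5 = 16 is not > 18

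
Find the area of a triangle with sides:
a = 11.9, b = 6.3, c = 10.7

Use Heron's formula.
s = (11.9 + 6.3 + 10.7)/2 = 28.9/2 = 14.45
s − a = 2.55, s − b = 8.15, s − c = 3.75
s(s−a)(s−b)(s−c) = 14.45·2.55·8.15·3.75 ≈ 1126.15
Area = √1126.15 ≈ 33.5582

Area = 33.56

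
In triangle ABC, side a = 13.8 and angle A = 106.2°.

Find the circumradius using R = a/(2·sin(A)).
R = a/(2·sin(A)) = 13.8/(2·sin(106.2°))
sin(106.2°) ≈ 0.960294
R ≈ 13.8/(2·0.960294) = 13.8/1.92059 ≈ 7.1853

R = 7.185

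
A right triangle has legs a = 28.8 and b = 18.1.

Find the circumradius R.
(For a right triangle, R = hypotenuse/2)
Hypotenuse c = √(a² + b²) = √(829.44 + 327.61) = √1157.05 ≈ 34.0154
R = c/2 ≈ 34.0154/2 ≈ 17.0077

R = 17.01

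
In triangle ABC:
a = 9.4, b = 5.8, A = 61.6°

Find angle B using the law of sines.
a/sin(A) = b/sin(B)  ⇒  sin(B) = b·sin(A)/a = 5.8·sin(61.6°)/9.4
sin(61.6°) ≈ 0.879649
sin(B) ≈ 5.8·0.879649/9.4 ≈ 5.10196/9.4 ≈ 0.542762
B = arcsin(0.542762) ≈ 32.8719°
(Since b ≤ a we need B ≤ A, so the obtuse alternative 180° − 32.8719° ≈ 147.128° is rejected.)

B = 32.87°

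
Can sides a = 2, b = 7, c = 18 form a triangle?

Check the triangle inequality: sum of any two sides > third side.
a + b vs c: 2 + 7 = 9 ≤ 18  ✗
a + c vs b: 2 + 18 = 20 > 7  ✓
b + c vs a: 7 + 18 = 25 > 2  ✓

No: 2 + 7 = 9 is not > 18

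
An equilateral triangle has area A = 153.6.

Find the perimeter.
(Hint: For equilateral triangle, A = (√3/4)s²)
A = (√3/4)s²  ⇒  s² = 4A/√3 = 4·153.6/√3 = 614.4/1.73205 ≈ 354.724
s ≈ √354.724 ≈ 18.8341
Perimeter = 3s ≈ 3·18.8341 ≈ 56.5024

Perimeter = 56.5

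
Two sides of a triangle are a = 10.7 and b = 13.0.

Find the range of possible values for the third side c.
Triangle inequality: |a − b| < c < a + b
|a − b| = |10.7 − 13.0| = 2.3
a + b = 10.7 + 13.0 = 23.7

2.3 < c < 23.7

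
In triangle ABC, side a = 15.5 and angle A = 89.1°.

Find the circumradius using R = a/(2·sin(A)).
R = a/(2·sin(A)) = 15.5/(2·sin(89.1°))
sin(89.1°) ≈ 0.999877
R ≈ 15.5/(2·0.999877) = 15.5/1.99975 ≈ 7.75096

R = 7.751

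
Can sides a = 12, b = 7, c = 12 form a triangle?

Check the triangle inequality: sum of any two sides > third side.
a + b vs c: 12 + 7 = 19 > 12  ✓
a + c vs b: 12 + 12 = 24 > 7  ✓
b + c vs a: 7 + 12 = 19 > 12  ✓

Yes, triangle inequality satisfied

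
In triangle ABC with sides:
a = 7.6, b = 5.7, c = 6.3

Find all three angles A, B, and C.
Law of cosines for each angle (a² = 57.76, b² = 32.49, c² = 39.69):
cos(A) = (b² + c² − a²)/(2bc) = (32.49 + 39.69 − 57.76)/(2·5.7·6.3) = 14.42/71.82 ≈ 0.20078  ⇒  A ≈ 78.4174°
cos(B) = (a² + c² − b²)/(2ac) = (57.76 + 39.69 − 32.49)/(2·7.6·6.3) = 64.96/95.76 ≈ 0.678363  ⇒  B ≈ 47.2842°
cos(C) = (a² + b² − c²)/(2ab) = (57.76 + 32.49 − 39.69)/(2·7.6·5.7) = 50.56/86.64 ≈ 0.583564  ⇒  C ≈ 54.2984°
Check: A + B + C ≈ 180°

A = 78.42°, B = 47.28°, C = 54.3°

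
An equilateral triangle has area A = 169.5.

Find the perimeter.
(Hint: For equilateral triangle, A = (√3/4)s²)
A = (√3/4)s²  ⇒  s² = 4A/√3 = 4·169.5/√3 = 678/1.73205 ≈ 391.443
s ≈ √391.443 ≈ 19.7849
Perimeter = 3s ≈ 3·19.7849 ≈ 59.3548

Perimeter = 59.35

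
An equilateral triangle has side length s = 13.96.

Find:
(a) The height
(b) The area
(a) The height splits the triangle into two 30-60-90 halves: h = s·√3/2 = 13.96·1.73205/2 ≈ 24.1794/2 ≈ 12.0897
(b) Area = (√3/4)·s² = (√3/4)·13.96² = (√3/4)·194.8816 ≈ 0.433013·194.8816 ≈ 84.3862

Height = 12.09, Area = 84.39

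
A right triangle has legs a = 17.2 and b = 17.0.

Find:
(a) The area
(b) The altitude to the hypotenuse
(a) The legs are perpendicular, so Area = ½·a·b = ½·17.2·17.0 = ½·292.4 = 146.2
(b) Hypotenuse c = √(a² + b²) = √(295.84 + 289) = √584.84 ≈ 24.1835
    Area = ½·c·h_c  ⇒  h_c = 2·Area/c = 292.4/24.1835 ≈ 12.0909

Area = 146.2, h_c = 12.09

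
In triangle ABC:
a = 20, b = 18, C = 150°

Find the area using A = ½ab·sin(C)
A = ½·a·b·sin(C) = ½·20·18·sin(150°)
sin(150°) ≈ 0.5
A ≈ ½·360·0.5 = 180·0.5 ≈ 90

Area = 90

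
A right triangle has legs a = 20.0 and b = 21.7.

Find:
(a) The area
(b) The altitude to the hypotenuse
(a) The legs are perpendicular, so Area = ½·a·b = ½·20.0·21.7 = ½·434 = 217
(b) Hypotenuse c = √(a² + b²) = √(400 + 470.89) = √870.89 ≈ 29.5108
    Area = ½·c·h_c  ⇒  h_c = 2·Area/c = 434/29.5108 ≈ 14.7065

Area = 217, h_c = 14.71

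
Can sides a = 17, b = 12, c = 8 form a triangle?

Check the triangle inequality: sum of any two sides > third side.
a + b vs c: 17 + 12 = 29 > 8  ✓
a + c vs b: 17 + 8 = 25 > 12  ✓
b + c vs a: 12 + 8 = 20 > 17  ✓

Yes, triangle inequality satisfied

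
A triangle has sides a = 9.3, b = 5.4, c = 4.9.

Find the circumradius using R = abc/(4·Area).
First find the area with Heron's formula.
s = (9.3 + 5.4 + 4.9)/2 = 9.8
Area = √(s(s−a)(s−b)(s−c)) = √(9.8·0.5·4.4·4.9) ≈ √105.644 ≈ 10.2783
abc = 9.3·5.4·4.9 = 246.078
R = abc/(4·Area) ≈ 246.078/(4·10.2783) = 246.078/41.1133 ≈ 5.98536

R = 5.985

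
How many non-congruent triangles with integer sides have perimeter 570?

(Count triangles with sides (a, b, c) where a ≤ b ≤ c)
Let a ≤ b ≤ c with a + b + c = 570. The only binding inequality is a + b > c, i.e. 570 − c > c, so c < 570/2; and c ≥ 570/3 since c is the largest side.
So 190 ≤ c ≤ 284. For each c, b runs from ⌈(570 − c)/2⌉ up to c (then a = 570 − b − c satisfies 1 ≤ a ≤ b automatically), giving c − ⌈(570 − c)/2⌉ + 1 choices.
Summing over c: 1 + 2 + 4 + 5 + … + 140 + 142  (95 terms, c = 190, …, 284) = 6769
Check (closed form: nearest integer to p²/48 for even p, (p+3)²/48 for odd p): 570²/48 = 324900/48 ≈ 6768.75 → 6769

6769 triangles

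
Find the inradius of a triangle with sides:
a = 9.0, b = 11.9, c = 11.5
r = Area/s where s is the semi-perimeter.
s = (9.0 + 11.9 + 11.5)/2 = 32.4/2 = 16.2
Area = √(s(s−a)(s−b)(s−c)) = √(16.2·7.2·4.3·4.7) ≈ √2357.29 ≈ 48.552
r ≈ 48.552/16.2 ≈ 2.99704

r = 2.997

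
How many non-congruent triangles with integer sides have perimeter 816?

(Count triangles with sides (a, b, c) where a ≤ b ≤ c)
Let a ≤ b ≤ c with a + b + c = 816. The only binding inequality is a + b > c, i.e. 816 − c > c, so c < 816/2; and c ≥ 816/3 since c is the largest side.
So 272 ≤ c ≤ 407. For each c, b runs from ⌈(816 − c)/2⌉ up to c (then a = 816 − b − c satisfies 1 ≤ a ≤ b automatically), giving c − ⌈(816 − c)/2⌉ + 1 choices.
Summing over c: 1 + 2 + 4 + 5 + … + 202 + 203  (136 terms, c = 272, …, 407) = 13872
Check (closed form: nearest integer to p²/48 for even p, (p+3)²/48 for odd p): 816²/48 = 665856/48 ≈ 13872.00 → 13872

13872 triangles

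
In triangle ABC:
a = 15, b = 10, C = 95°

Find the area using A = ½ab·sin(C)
A = ½·a·b·sin(C) = ½·15·10·sin(95°)
sin(95°) ≈ 0.996195
A ≈ ½·150·0.996195 = 75·0.996195 ≈ 74.7146

Area = 74.71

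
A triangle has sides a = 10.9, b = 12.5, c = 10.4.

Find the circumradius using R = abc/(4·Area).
First find the area with Heron's formula.
s = (10.9 + 12.5 + 10.4)/2 = 16.9
Area = √(s(s−a)(s−b)(s−c)) = √(16.9·6·4.4·6.5) ≈ √2900.04 ≈ 53.852
abc = 10.9·12.5·10.4 = 1417
R = abc/(4·Area) ≈ 1417/(4·53.852) = 1417/215.408 ≈ 6.57821

R = 6.578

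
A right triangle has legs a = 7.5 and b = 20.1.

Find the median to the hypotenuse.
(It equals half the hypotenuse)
Hypotenuse c = √(a² + b²) = √(56.25 + 404.01) = √460.26 ≈ 21.4537
Median to hypotenuse = c/2 ≈ 21.4537/2 ≈ 10.7268

Median = 10.73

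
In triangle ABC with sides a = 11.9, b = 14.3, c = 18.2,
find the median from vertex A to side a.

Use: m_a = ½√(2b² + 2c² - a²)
m_a = ½√(2·14.3² + 2·18.2² − 11.9²) = ½√(2·204.49 + 2·331.24 − 141.61) = ½√(408.98 + 662.48 − 141.61) = ½√929.85
√929.85 ≈ 30.4934, so m_a ≈ 15.2467

m_a = 15.25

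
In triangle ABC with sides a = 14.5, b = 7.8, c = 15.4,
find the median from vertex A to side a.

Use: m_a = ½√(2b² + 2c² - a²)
m_a = ½√(2·7.8² + 2·15.4² − 14.5²) = ½√(2·60.84 + 2·237.16 − 210.25) = ½√(121.68 + 474.32 − 210.25) = ½√385.75
√385.75 ≈ 19.6405, so m_a ≈ 9.82026

m_a = 9.82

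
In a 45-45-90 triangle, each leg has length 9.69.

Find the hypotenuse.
In a 45-45-90 triangle the sides are in ratio 1 : 1 : √2, so hypotenuse = leg·√2.
Hypotenuse = 9.69·√2 ≈ 9.69·1.41421 ≈ 13.7037

Hypotenuse = 9.69√2 = 13.7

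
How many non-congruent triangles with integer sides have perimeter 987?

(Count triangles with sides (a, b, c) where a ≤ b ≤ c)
Let a ≤ b ≤ c with a + b + c = 987. The only binding inequality is a + b > c, i.e. 987 − c > c, so c < 987/2; and c ≥ 987/3 since c is the largest side.
So 329 ≤ c ≤ 493. For each c, b runs from ⌈(987 − c)/2⌉ up to c (then a = 987 − b − c satisfies 1 ≤ a ≤ b automatically), giving c − ⌈(987 − c)/2⌉ + 1 choices.
Summing over c: 1 + 2 + 4 + 5 + … + 245 + 247  (165 terms, c = 329, …, 493) = 20419
Check (closed form: nearest integer to p²/48 for even p, (p+3)²/48 for odd p): (987+3)²/48 = 990²/48 = 980100/48 ≈ 20418.75 → 20419

20419 triangles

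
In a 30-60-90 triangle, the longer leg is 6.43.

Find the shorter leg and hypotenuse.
In a 30-60-90 triangle the sides are in ratio 1 : √3 : 2, so short leg = long leg/√3 and hypotenuse = 2·(short leg).
Short leg = 6.43/√3 ≈ 6.43/1.73205 ≈ 3.71236
Hypotenuse = 2·3.71236 ≈ 7.42472

Short leg = 3.712, Hypotenuse = 7.425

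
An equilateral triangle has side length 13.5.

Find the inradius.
r = Area/s with s the semi-perimeter.
Area = (√3/4)·13.5² = (√3/4)·182.25 ≈ 0.433013·182.25 ≈ 78.9166
s = 3·13.5/2 = 20.25
r ≈ 78.9166/20.25 ≈ 3.89711
(Equivalently r = side/(2√3) = 13.5/3.4641 ≈ 3.89711.)

r = 3.897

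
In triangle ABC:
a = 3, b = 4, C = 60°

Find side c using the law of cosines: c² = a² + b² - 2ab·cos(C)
c² = 3² + 4² − 2·3·4·cos(60°)
cos(60°) ≈ 0.5
c² ≈ 9 + 16 − 24·(0.5) ≈ 25 − 12 ≈ 13
c ≈ √13 ≈ 3.60555

c = 3.606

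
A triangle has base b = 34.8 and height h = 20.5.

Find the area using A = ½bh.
A = ½·b·h = ½·34.8·20.5 = ½·713.4 = 356.7

Area = 356.7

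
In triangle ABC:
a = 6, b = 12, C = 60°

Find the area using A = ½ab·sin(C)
A = ½·a·b·sin(C) = ½·6·12·sin(60°)
sin(60°) ≈ 0.866025
A ≈ ½·72·0.866025 = 36·0.866025 ≈ 31.1769

Area = 31.18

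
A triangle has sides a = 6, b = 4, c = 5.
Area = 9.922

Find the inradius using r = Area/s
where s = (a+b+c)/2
s = (6 + 4 + 5)/2 = 15/2 = 7.5
r = Area/s = 9.922/7.5 ≈ 1.32293

r = 1.323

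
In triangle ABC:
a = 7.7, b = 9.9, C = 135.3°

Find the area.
Two sides and the included angle (SAS): A = ½·a·b·sin(C) = ½·7.7·9.9·sin(135.3°)
sin(135.3°) ≈ 0.703395
A ≈ ½·76.23·0.703395 = 38.115·0.703395 ≈ 26.8099

Area = 26.81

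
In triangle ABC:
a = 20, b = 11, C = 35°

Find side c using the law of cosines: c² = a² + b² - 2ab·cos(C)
c² = 20² + 11² − 2·20·11·cos(35°)
cos(35°) ≈ 0.819152
c² ≈ 400 + 121 − 440·(0.819152) ≈ 521 − 360.427 ≈ 160.573
c ≈ √160.573 ≈ 12.6717

c = 12.67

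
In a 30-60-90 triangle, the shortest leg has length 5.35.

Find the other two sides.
In a 30-60-90 triangle the sides are in ratio 1 : √3 : 2 (short leg : long leg : hypotenuse).
Long leg = 5.35·√3 ≈ 5.35·1.73205 ≈ 9.26647
Hypotenuse = 2·5.35 = 10.7

Long leg = 5.35√3 = 9.266, Hypotenuse = 10.7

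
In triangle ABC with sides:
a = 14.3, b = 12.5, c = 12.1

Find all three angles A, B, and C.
Law of cosines for each angle (a² = 204.49, b² = 156.25, c² = 146.41):
cos(A) = (b² + c² − a²)/(2bc) = (156.25 + 146.41 − 204.49)/(2·12.5·12.1) = 98.17/302.5 ≈ 0.324529  ⇒  A ≈ 71.063°
cos(B) = (a² + c² − b²)/(2ac) = (204.49 + 146.41 − 156.25)/(2·14.3·12.1) = 194.65/346.06 ≈ 0.562475  ⇒  B ≈ 55.7729°
cos(C) = (a² + b² − c²)/(2ab) = (204.49 + 156.25 − 146.41)/(2·14.3·12.5) = 214.33/357.5 ≈ 0.599524  ⇒  C ≈ 53.1642°
Check: A + B + C ≈ 180°

A = 71.06°, B = 55.77°, C = 53.16°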